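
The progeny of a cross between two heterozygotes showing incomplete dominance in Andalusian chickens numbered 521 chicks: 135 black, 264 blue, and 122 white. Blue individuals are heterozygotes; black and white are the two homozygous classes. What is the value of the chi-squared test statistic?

0.743

With incomplete dominance, a heterozygote × heterozygote cross gives a 1:2:1 phenotypic ratio.
The 1:2:1 ratio has 4 parts, so with N = 521 the expected counts are:
  black: 521 × 1/4 = 130.25
  blue: 521 × 2/4 = 260.5
  white: 521 × 1/4 = 130.25
χ² = Σ (O − E)² / E
  black: (135 − 130.25)² / 130.25 = 0.1732
  blue: (264 − 260.5)² / 260.5 = 0.0470
  white: (122 − 130.25)² / 130.25 = 0.5226
χ² = 0.1732 + 0.0470 + 0.5226 = 0.7428 ≈ 0.743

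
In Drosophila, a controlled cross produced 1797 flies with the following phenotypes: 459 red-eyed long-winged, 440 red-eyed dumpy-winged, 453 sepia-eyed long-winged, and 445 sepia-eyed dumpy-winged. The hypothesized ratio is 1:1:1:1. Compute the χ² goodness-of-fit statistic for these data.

0.474

The 1:1:1:1 ratio has 4 parts, so with N = 1797 the expected counts are:
  red-eyed long-winged: 1797 × 1/4 = 449.25
  red-eyed dumpy-winged: 1797 × 1/4 = 449.25
  sepia-eyed long-winged: 1797 × 1/4 = 449.25
  sepia-eyed dumpy-winged: 1797 × 1/4 = 449.25
χ² = Σ (O − E)² / E
  red-eyed long-winged: (459 − 449.25)² / 449.25 = 0.2116
  red-eyed dumpy-winged: (440 − 449.25)² / 449.25 = 0.1905
  sepia-eyed long-winged: (453 − 449.25)² / 449.25 = 0.0313
  sepia-eyed dumpy-winged: (445 − 449.25)² / 449.25 = 0.0402
χ² = 0.2116 + 0.1905 + 0.0313 + 0.0402 = 0.4736 ≈ 0.474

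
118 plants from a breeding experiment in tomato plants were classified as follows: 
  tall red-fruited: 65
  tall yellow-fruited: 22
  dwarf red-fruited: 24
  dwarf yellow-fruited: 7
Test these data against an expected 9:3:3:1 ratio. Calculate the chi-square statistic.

0.207

Under the 9:3:3:1 hypothesis (Σ ratio = 16, N = 118):
  tall red-fruited: 118 × 9/16 = 66.375
  tall yellow-fruited: 118 × 3/16 = 22.125
  dwarf red-fruited: 118 × 3/16 = 22.125
  dwarf yellow-fruited: 118 × 1/16 = 7.375
χ² = Σ (O − E)² / E
  tall red-fruited: (65 − 66.375)² / 66.375 = 0.0285
  tall yellow-fruited: (22 − 22.125)² / 22.125 = 0.0007
  dwarf red-fruited: (24 − 22.125)² / 22.125 = 0.1589
  dwarf yellow-fruited: (7 − 7.375)² / 7.375 = 0.0191
χ² = 0.0285 + 0.0007 + 0.1589 + 0.0191 = 0.2072 ≈ 0.207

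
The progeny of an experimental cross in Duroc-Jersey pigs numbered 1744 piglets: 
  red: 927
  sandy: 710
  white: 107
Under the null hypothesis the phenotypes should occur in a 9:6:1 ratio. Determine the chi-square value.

7.804

Under the 9:6:1 hypothesis (Σ ratio = 16, N = 1744):
  red: 1744 × 9/16 = 981
  sandy: 1744 × 6/16 = 654
  white: 1744 × 1/16 = 109
χ² = Σ (O − E)² / E
  red: (927 − 981)² / 981 = 2.9725
  sandy: (710 − 654)² / 654 = 4.7951
  white: (107 − 109)² / 109 = 0.0367
χ² = 2.9725 + 4.7951 + 0.0367 = 7.8043 ≈ 7.804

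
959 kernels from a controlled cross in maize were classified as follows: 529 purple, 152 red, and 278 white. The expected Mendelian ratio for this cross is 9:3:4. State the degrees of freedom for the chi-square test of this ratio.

A goodness-of-fit test with 3 phenotype classes has df = 3 − 1 = 2.

2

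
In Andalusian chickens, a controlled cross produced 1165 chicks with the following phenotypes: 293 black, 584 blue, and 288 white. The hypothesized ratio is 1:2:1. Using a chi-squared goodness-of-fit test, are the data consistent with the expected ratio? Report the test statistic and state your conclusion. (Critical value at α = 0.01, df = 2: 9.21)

Total ratio parts = 4. Expected numbers out of 1165:
  black: 1165 × 1/4 = 291.25
  blue: 1165 × 2/4 = 582.5
  white: 1165 × 1/4 = 291.25
χ² = Σ (O − E)² / E
  black: (293 − 291.25)² / 291.25 = 0.0105
  blue: (584 − 582.5)² / 582.5 = 0.0039
  white: (288 − 291.25)² / 291.25 = 0.0363
χ² = 0.0105 + 0.0039 + 0.0363 = 0.0507 ≈ 0.051
Degrees of freedom = 3 − 1 = 2; critical value at α = 0.01 is 9.21.
Since 0.051 < 9.21, we fail to reject the null hypothesis — the data are consistent with the 1:2:1 ratio.

0.051; consistent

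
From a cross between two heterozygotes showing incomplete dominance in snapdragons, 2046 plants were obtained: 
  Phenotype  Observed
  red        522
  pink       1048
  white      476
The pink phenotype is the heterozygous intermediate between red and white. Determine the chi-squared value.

With incomplete dominance, a heterozygote × heterozygote cross gives a 1:2:1 phenotypic ratio.
Under the 1:2:1 hypothesis (Σ ratio = 4, N = 2046):
  red: 2046 × 1/4 = 511.5
  pink: 2046 × 2/4 = 1023
  white: 2046 × 1/4 = 511.5
χ² = Σ (O − E)² / E
  red: (522 − 511.5)² / 511.5 = 0.2155
  pink: (1048 − 1023)² / 1023 = 0.6109
  white: (476 − 511.5)² / 511.5 = 2.4638
χ² = 0.2155 + 0.6109 + 2.4638 = 3.2902 ≈ 3.290

3.290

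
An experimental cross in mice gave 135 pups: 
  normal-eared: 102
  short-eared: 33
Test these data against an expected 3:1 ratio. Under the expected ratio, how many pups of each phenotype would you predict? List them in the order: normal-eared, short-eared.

Total ratio parts = 4. Expected numbers out of 135:
  normal-eared: 135 × 3/4 = 101.25
  short-eared: 135 × 1/4 = 33.75

101.25, 33.75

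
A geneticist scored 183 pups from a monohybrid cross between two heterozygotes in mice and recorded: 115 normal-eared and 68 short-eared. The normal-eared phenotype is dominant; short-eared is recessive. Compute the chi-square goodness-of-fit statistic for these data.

For a monohybrid cross between heterozygotes with complete dominance, the expected phenotypic ratio is 3:1.
Total ratio parts = 4. Expected numbers out of 183:
  normal-eared: 183 × 3/4 = 137.25
  short-eared: 183 × 1/4 = 45.75
χ² = Σ (O − E)² / E
  normal-eared: (115 − 137.25)² / 137.25 = 3.6070
  short-eared: (68 − 45.75)² / 45.75 = 10.8210
χ² = 3.6070 + 10.8210 = 14.428

14.428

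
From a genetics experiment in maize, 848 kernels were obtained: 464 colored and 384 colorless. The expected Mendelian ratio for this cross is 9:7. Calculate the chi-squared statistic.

0.810

Under the 9:7 hypothesis (Σ ratio = 16, N = 848):
  colored: 848 × 9/16 = 477
  colorless: 848 × 7/16 = 371
χ² = Σ (O − E)² / E
  colored: (464 − 477)² / 477 = 0.3543
  colorless: (384 − 371)² / 371 = 0.4555
χ² = 0.3543 + 0.4555 = 0.8098 ≈ 0.810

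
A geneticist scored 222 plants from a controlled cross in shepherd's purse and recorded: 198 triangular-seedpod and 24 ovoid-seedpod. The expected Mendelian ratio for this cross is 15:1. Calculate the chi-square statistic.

7.881

The 15:1 ratio has 16 parts, so with N = 222 the expected counts are:
  triangular-seedpod: 222 × 15/16 = 208.125
  ovoid-seedpod: 222 × 1/16 = 13.875
χ² = Σ (O − E)² / E
  triangular-seedpod: (198 − 208.125)² / 208.125 = 0.4926
  ovoid-seedpod: (24 − 13.875)² / 13.875 = 7.3885
χ² = 0.4926 + 7.3885 = 7.8811 ≈ 7.881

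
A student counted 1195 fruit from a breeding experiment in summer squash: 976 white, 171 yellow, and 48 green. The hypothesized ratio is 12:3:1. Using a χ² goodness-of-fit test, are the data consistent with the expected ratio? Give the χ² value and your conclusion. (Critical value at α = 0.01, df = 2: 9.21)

29.199; not consistent

Under the 12:3:1 hypothesis (Σ ratio = 16, N = 1195):
  white: 1195 × 12/16 = 896.25
  yellow: 1195 × 3/16 = 224.0625
  green: 1195 × 1/16 = 74.6875
χ² = Σ (O − E)² / E
  white: (976 − 896.25)² / 896.25 = 7.0963
  yellow: (171 − 224.0625)² / 224.0625 = 12.5663
  green: (48 − 74.6875)² / 74.6875 = 9.5360
χ² = 7.0963 + 12.5663 + 9.5360 = 29.1986 ≈ 29.199
Degrees of freedom = 3 − 1 = 2; critical value at α = 0.01 is 9.21.
Since 29.199 > 9.21, we reject the null hypothesis — the data do not fit the 12:3:1 ratio.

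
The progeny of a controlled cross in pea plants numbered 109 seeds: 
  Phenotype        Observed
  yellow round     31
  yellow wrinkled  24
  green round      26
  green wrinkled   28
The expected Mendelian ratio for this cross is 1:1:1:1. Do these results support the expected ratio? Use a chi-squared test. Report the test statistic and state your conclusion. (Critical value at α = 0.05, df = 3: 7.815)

The 1:1:1:1 ratio has 4 parts, so with N = 109 the expected counts are:
  yellow round: 109 × 1/4 = 27.25
  yellow wrinkled: 109 × 1/4 = 27.25
  green round: 109 × 1/4 = 27.25
  green wrinkled: 109 × 1/4 = 27.25
χ² = Σ (O − E)² / E
  yellow round: (31 − 27.25)² / 27.25 = 0.5161
  yellow wrinkled: (24 − 27.25)² / 27.25 = 0.3876
  green round: (26 − 27.25)² / 27.25 = 0.0573
  green wrinkled: (28 − 27.25)² / 27.25 = 0.0206
χ² = 0.5161 + 0.3876 + 0.0573 + 0.0206 = 0.9816 ≈ 0.982
Degrees of freedom = 4 − 1 = 3; critical value at α = 0.05 is 7.815.
Since 0.982 < 7.815, we fail to reject the null hypothesis — the data are consistent with the 1:1:1:1 ratio.

0.982; consistent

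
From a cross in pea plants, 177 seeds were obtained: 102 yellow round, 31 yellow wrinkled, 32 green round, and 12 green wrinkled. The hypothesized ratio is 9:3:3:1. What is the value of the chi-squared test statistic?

Under the 9:3:3:1 hypothesis (Σ ratio = 16, N = 177):
  yellow round: 177 × 9/16 = 99.5625
  yellow wrinkled: 177 × 3/16 = 33.1875
  green round: 177 × 3/16 = 33.1875
  green wrinkled: 177 × 1/16 = 11.0625
χ² = Σ (O − E)² / E
  yellow round: (102 − 99.5625)² / 99.5625 = 0.0597
  yellow wrinkled: (31 − 33.1875)² / 33.1875 = 0.1442
  green round: (32 − 33.1875)² / 33.1875 = 0.0425
  green wrinkled: (12 − 11.0625)² / 11.0625 = 0.0794
χ² = 0.0597 + 0.1442 + 0.0425 + 0.0794 = 0.3258 ≈ 0.326

0.326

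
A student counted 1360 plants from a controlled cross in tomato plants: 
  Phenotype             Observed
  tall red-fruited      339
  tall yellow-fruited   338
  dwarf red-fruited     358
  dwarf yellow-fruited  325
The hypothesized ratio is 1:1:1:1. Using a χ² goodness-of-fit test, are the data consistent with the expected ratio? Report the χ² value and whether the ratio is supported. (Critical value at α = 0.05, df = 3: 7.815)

1.629; consistent

Expected counts for N = 1360 under a 1:1:1:1 ratio (total parts = 4):
  tall red-fruited: 1360 × 1/4 = 340
  tall yellow-fruited: 1360 × 1/4 = 340
  dwarf red-fruited: 1360 × 1/4 = 340
  dwarf yellow-fruited: 1360 × 1/4 = 340
χ² = Σ (O − E)² / E
  tall red-fruited: (339 − 340)² / 340 = 0.0029
  tall yellow-fruited: (338 − 340)² / 340 = 0.0118
  dwarf red-fruited: (358 − 340)² / 340 = 0.9529
  dwarf yellow-fruited: (325 − 340)² / 340 = 0.6618
χ² = 0.0029 + 0.0118 + 0.9529 + 0.6618 = 1.6294 ≈ 1.629
Degrees of freedom = 4 − 1 = 3; critical value at α = 0.05 is 7.815.
Since 1.629 < 7.815, we fail to reject the null hypothesis — the data are consistent with the 1:1:1:1 ratio.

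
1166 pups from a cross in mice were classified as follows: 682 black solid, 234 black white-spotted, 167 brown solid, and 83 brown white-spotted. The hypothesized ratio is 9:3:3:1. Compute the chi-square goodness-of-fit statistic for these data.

15.719

Under the 9:3:3:1 hypothesis (Σ ratio = 16, N = 1166):
  black solid: 1166 × 9/16 = 655.875
  black white-spotted: 1166 × 3/16 = 218.625
  brown solid: 1166 × 3/16 = 218.625
  brown white-spotted: 1166 × 1/16 = 72.875
χ² = Σ (O − E)² / E
  black solid: (682 − 655.875)² / 655.875 = 1.0406
  black white-spotted: (234 − 218.625)² / 218.625 = 1.0813
  brown solid: (167 − 218.625)² / 218.625 = 12.1905
  brown white-spotted: (83 − 72.875)² / 72.875 = 1.4067
χ² = 1.0406 + 1.0813 + 12.1905 + 1.4067 = 15.7191 ≈ 15.719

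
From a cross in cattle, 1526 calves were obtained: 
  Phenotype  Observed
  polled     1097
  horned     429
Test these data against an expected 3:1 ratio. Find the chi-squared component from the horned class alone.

Expected counts for N = 1526 under a 3:1 ratio (total parts = 4):
  polled: 1526 × 3/4 = 1144.5
  horned: 1526 × 1/4 = 381.5
Contribution of horned: (429 − 381.5)² / 381.5 = 5.9142

5.914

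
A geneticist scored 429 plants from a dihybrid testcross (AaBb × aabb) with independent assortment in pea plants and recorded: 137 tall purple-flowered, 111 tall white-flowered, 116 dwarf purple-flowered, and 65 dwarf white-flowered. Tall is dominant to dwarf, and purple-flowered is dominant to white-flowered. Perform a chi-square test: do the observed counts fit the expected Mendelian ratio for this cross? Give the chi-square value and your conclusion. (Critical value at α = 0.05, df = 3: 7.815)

25.741; not consistent

A dihybrid testcross with independent assortment gives a 1:1:1:1 ratio.
The 1:1:1:1 ratio has 4 parts, so with N = 429 the expected counts are:
  tall purple-flowered: 429 × 1/4 = 107.25
  tall white-flowered: 429 × 1/4 = 107.25
  dwarf purple-flowered: 429 × 1/4 = 107.25
  dwarf white-flowered: 429 × 1/4 = 107.25
χ² = Σ (O − E)² / E
  tall purple-flowered: (137 − 107.25)² / 107.25 = 8.2523
  tall white-flowered: (111 − 107.25)² / 107.25 = 0.1311
  dwarf purple-flowered: (116 − 107.25)² / 107.25 = 0.7139
  dwarf white-flowered: (65 − 107.25)² / 107.25 = 16.6439
χ² = 8.2523 + 0.1311 + 0.7139 + 16.6439 = 25.7412 ≈ 25.741
Degrees of freedom = 4 − 1 = 3; critical value at α = 0.05 is 7.815.
Since 25.741 > 7.815, we reject the null hypothesis — the data do not fit the 1:1:1:1 ratio.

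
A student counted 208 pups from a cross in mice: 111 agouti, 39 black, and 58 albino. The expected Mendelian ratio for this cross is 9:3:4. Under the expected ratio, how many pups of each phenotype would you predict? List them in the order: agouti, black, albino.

117, 39, 52

The 9:3:4 ratio has 16 parts, so with N = 208 the expected counts are:
  agouti: 208 × 9/16 = 117
  black: 208 × 3/16 = 39
  albino: 208 × 4/16 = 52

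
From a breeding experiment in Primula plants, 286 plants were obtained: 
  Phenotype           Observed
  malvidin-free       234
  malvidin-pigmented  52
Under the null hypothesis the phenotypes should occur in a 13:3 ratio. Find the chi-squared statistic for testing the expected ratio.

The 13:3 ratio has 16 parts, so with N = 286 the expected counts are:
  malvidin-free: 286 × 13/16 = 232.375
  malvidin-pigmented: 286 × 3/16 = 53.625
χ² = Σ (O − E)² / E
  malvidin-free: (234 − 232.375)² / 232.375 = 0.0114
  malvidin-pigmented: (52 − 53.625)² / 53.625 = 0.0492
χ² = 0.0114 + 0.0492 = 0.0606 ≈ 0.061

0.061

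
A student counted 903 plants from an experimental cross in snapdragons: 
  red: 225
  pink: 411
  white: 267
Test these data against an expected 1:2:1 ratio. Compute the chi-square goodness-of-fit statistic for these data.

The 1:2:1 ratio has 4 parts, so with N = 903 the expected counts are:
  red: 903 × 1/4 = 225.75
  pink: 903 × 2/4 = 451.5
  white: 903 × 1/4 = 225.75
χ² = Σ (O − E)² / E
  red: (225 − 225.75)² / 225.75 = 0.0025
  pink: (411 − 451.5)² / 451.5 = 3.6329
  white: (267 − 225.75)² / 225.75 = 7.5374
χ² = 0.0025 + 3.6329 + 7.5374 = 11.1728 ≈ 11.173

11.173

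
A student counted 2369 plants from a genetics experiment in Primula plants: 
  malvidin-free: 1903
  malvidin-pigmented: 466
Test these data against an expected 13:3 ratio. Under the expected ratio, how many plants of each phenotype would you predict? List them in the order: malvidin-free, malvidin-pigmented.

Total ratio parts = 16. Expected numbers out of 2369:
  malvidin-free: 2369 × 13/16 = 1924.8125
  malvidin-pigmented: 2369 × 3/16 = 444.1875

1924.8125, 444.1875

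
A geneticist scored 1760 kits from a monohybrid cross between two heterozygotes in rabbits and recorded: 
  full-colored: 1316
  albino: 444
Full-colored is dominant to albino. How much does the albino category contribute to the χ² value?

0.036

For a monohybrid cross between heterozygotes with complete dominance, the expected phenotypic ratio is 3:1.
Under the 3:1 hypothesis (Σ ratio = 4, N = 1760):
  full-colored: 1760 × 3/4 = 1320
  albino: 1760 × 1/4 = 440
Contribution of albino: (444 − 440)² / 440 = 0.0364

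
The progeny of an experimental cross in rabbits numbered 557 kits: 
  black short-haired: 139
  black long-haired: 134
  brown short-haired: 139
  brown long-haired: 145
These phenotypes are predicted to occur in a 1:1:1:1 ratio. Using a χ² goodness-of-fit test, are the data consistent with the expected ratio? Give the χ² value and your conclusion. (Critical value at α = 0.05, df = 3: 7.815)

Under the 1:1:1:1 hypothesis (Σ ratio = 4, N = 557):
  black short-haired: 557 × 1/4 = 139.25
  black long-haired: 557 × 1/4 = 139.25
  brown short-haired: 557 × 1/4 = 139.25
  brown long-haired: 557 × 1/4 = 139.25
χ² = Σ (O − E)² / E
  black short-haired: (139 − 139.25)² / 139.25 = 0.0004
  black long-haired: (134 − 139.25)² / 139.25 = 0.1979
  brown short-haired: (139 − 139.25)² / 139.25 = 0.0004
  brown long-haired: (145 − 139.25)² / 139.25 = 0.2374
χ² = 0.0004 + 0.1979 + 0.0004 + 0.2374 = 0.4361 ≈ 0.436
Degrees of freedom = 4 − 1 = 3; critical value at α = 0.05 is 7.815.
Since 0.436 < 7.815, we fail to reject the null hypothesis — the data are consistent with the 1:1:1:1 ratio.

0.436; consistent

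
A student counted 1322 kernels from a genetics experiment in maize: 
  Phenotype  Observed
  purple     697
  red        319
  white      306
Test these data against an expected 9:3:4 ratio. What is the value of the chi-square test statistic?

25.148

Under the 9:3:4 hypothesis (Σ ratio = 16, N = 1322):
  purple: 1322 × 9/16 = 743.625
  red: 1322 × 3/16 = 247.875
  white: 1322 × 4/16 = 330.5
χ² = Σ (O − E)² / E
  purple: (697 − 743.625)² / 743.625 = 2.9234
  red: (319 − 247.875)² / 247.875 = 20.4085
  white: (306 − 330.5)² / 330.5 = 1.8162
χ² = 2.9234 + 20.4085 + 1.8162 = 25.1481 ≈ 25.148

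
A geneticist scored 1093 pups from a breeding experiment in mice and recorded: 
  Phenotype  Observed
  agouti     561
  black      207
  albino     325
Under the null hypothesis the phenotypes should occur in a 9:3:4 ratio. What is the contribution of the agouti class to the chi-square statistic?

The 9:3:4 ratio has 16 parts, so with N = 1093 the expected counts are:
  agouti: 1093 × 9/16 = 614.8125
  black: 1093 × 3/16 = 204.9375
  albino: 1093 × 4/16 = 273.25
Contribution of agouti: (561 − 614.8125)² / 614.8125 = 4.7100

4.710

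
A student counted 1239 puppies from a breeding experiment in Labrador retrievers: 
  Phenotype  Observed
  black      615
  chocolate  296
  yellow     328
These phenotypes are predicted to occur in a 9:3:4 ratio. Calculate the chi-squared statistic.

28.168

Total ratio parts = 16. Expected numbers out of 1239:
  black: 1239 × 9/16 = 696.9375
  chocolate: 1239 × 3/16 = 232.3125
  yellow: 1239 × 4/16 = 309.75
χ² = Σ (O − E)² / E
  black: (615 − 696.9375)² / 696.9375 = 9.6332
  chocolate: (296 − 232.3125)² / 232.3125 = 17.4597
  yellow: (328 − 309.75)² / 309.75 = 1.0753
χ² = 9.6332 + 17.4597 + 1.0753 = 28.1682 ≈ 28.168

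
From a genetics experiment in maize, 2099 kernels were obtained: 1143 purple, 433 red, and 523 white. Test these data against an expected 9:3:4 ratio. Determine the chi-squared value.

Under the 9:3:4 hypothesis (Σ ratio = 16, N = 2099):
  purple: 2099 × 9/16 = 1180.6875
  red: 2099 × 3/16 = 393.5625
  white: 2099 × 4/16 = 524.75
χ² = Σ (O − E)² / E
  purple: (1143 − 1180.6875)² / 1180.6875 = 1.2030
  red: (433 − 393.5625)² / 393.5625 = 3.9519
  white: (523 − 524.75)² / 524.75 = 0.0058
χ² = 1.2030 + 3.9519 + 0.0058 = 5.1607 ≈ 5.161

5.161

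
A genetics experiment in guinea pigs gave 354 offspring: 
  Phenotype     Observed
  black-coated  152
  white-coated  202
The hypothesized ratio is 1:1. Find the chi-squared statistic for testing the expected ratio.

7.062

Total ratio parts = 2. Expected numbers out of 354:
  black-coated: 354 × 1/2 = 177
  white-coated: 354 × 1/2 = 177
χ² = Σ (O − E)² / E
  black-coated: (152 − 177)² / 177 = 3.5311
  white-coated: (202 − 177)² / 177 = 3.5311
χ² = 3.5311 + 3.5311 = 7.0622 ≈ 7.062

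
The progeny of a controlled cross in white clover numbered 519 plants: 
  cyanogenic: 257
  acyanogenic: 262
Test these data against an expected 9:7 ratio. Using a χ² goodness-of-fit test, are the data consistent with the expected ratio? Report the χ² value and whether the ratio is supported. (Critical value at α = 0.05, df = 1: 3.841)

9.557; not consistent

Total ratio parts = 16. Expected numbers out of 519:
  cyanogenic: 519 × 9/16 = 291.9375
  acyanogenic: 519 × 7/16 = 227.0625
χ² = Σ (O − E)² / E
  cyanogenic: (257 − 291.9375)² / 291.9375 = 4.1811
  acyanogenic: (262 − 227.0625)² / 227.0625 = 5.3757
χ² = 4.1811 + 5.3757 = 9.5568 ≈ 9.557
Degrees of freedom = 2 − 1 = 1; critical value at α = 0.05 is 3.841.
Since 9.557 > 3.841, we reject the null hypothesis — the data do not fit the 9:7 ratio.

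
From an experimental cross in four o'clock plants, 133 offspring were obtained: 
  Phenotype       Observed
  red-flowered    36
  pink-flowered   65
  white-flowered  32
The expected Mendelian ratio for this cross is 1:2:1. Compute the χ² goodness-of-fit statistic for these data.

0.308

The 1:2:1 ratio has 4 parts, so with N = 133 the expected counts are:
  red-flowered: 133 × 1/4 = 33.25
  pink-flowered: 133 × 2/4 = 66.5
  white-flowered: 133 × 1/4 = 33.25
χ² = Σ (O − E)² / E
  red-flowered: (36 − 33.25)² / 33.25 = 0.2274
  pink-flowered: (65 − 66.5)² / 66.5 = 0.0338
  white-flowered: (32 − 33.25)² / 33.25 = 0.0470
χ² = 0.2274 + 0.0338 + 0.0470 = 0.3082 ≈ 0.308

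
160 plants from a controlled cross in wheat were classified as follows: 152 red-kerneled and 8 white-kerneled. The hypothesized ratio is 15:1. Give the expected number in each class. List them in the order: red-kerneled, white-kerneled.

Expected counts for N = 160 under a 15:1 ratio (total parts = 16):
  red-kerneled: 160 × 15/16 = 150
  white-kerneled: 160 × 1/16 = 10

150, 10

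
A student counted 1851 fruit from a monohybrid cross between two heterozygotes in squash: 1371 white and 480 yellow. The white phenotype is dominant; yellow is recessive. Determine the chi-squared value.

0.857

For a monohybrid cross between heterozygotes with complete dominance, the expected phenotypic ratio is 3:1.
Under the 3:1 hypothesis (Σ ratio = 4, N = 1851):
  white: 1851 × 3/4 = 1388.25
  yellow: 1851 × 1/4 = 462.75
χ² = Σ (O − E)² / E
  white: (1371 − 1388.25)² / 1388.25 = 0.2143
  yellow: (480 − 462.75)² / 462.75 = 0.6430
χ² = 0.2143 + 0.6430 = 0.8573 ≈ 0.857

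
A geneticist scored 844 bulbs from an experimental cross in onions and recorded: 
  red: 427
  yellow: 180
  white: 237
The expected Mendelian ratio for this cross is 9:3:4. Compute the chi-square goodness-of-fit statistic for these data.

Total ratio parts = 16. Expected numbers out of 844:
  red: 844 × 9/16 = 474.75
  yellow: 844 × 3/16 = 158.25
  white: 844 × 4/16 = 211
χ² = Σ (O − E)² / E
  red: (427 − 474.75)² / 474.75 = 4.8027
  yellow: (180 − 158.25)² / 158.25 = 2.9893
  white: (237 − 211)² / 211 = 3.2038
χ² = 4.8027 + 2.9893 + 3.2038 = 10.9958 ≈ 10.996

10.996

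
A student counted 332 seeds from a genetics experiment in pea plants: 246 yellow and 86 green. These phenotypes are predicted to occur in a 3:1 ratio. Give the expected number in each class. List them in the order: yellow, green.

The 3:1 ratio has 4 parts, so with N = 332 the expected counts are:
  yellow: 332 × 3/4 = 249
  green: 332 × 1/4 = 83

249, 83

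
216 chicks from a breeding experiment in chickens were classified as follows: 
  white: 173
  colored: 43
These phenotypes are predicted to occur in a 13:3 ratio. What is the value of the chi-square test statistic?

The 13:3 ratio has 16 parts, so with N = 216 the expected counts are:
  white: 216 × 13/16 = 175.5
  colored: 216 × 3/16 = 40.5
χ² = Σ (O − E)² / E
  white: (173 − 175.5)² / 175.5 = 0.0356
  colored: (43 − 40.5)² / 40.5 = 0.1543
χ² = 0.0356 + 0.1543 = 0.1899 ≈ 0.190

0.190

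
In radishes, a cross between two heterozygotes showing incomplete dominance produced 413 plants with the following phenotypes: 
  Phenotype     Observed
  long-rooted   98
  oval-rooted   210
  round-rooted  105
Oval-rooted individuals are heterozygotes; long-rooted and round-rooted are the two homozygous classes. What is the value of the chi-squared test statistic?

With incomplete dominance, a heterozygote × heterozygote cross gives a 1:2:1 phenotypic ratio.
The 1:2:1 ratio has 4 parts, so with N = 413 the expected counts are:
  long-rooted: 413 × 1/4 = 103.25
  oval-rooted: 413 × 2/4 = 206.5
  round-rooted: 413 × 1/4 = 103.25
χ² = Σ (O − E)² / E
  long-rooted: (98 − 103.25)² / 103.25 = 0.2669
  oval-rooted: (210 − 206.5)² / 206.5 = 0.0593
  round-rooted: (105 − 103.25)² / 103.25 = 0.0297
χ² = 0.2669 + 0.0593 + 0.0297 = 0.3559 ≈ 0.356

0.356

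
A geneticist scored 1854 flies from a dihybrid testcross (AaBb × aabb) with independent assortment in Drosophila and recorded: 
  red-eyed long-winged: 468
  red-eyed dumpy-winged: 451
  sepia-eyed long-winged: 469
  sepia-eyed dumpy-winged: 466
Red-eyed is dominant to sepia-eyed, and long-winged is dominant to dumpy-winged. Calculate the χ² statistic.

0.460

A dihybrid testcross with independent assortment gives a 1:1:1:1 ratio.
Total ratio parts = 4. Expected numbers out of 1854:
  red-eyed long-winged: 1854 × 1/4 = 463.5
  red-eyed dumpy-winged: 1854 × 1/4 = 463.5
  sepia-eyed long-winged: 1854 × 1/4 = 463.5
  sepia-eyed dumpy-winged: 1854 × 1/4 = 463.5
χ² = Σ (O − E)² / E
  red-eyed long-winged: (468 − 463.5)² / 463.5 = 0.0437
  red-eyed dumpy-winged: (451 − 463.5)² / 463.5 = 0.3371
  sepia-eyed long-winged: (469 − 463.5)² / 463.5 = 0.0653
  sepia-eyed dumpy-winged: (466 − 463.5)² / 463.5 = 0.0135
χ² = 0.0437 + 0.3371 + 0.0653 + 0.0135 = 0.4596 ≈ 0.460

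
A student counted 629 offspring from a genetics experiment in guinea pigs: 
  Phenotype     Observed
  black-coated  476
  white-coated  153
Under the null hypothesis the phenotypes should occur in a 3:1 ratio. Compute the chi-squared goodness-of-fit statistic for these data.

0.153

Under the 3:1 hypothesis (Σ ratio = 4, N = 629):
  black-coated: 629 × 3/4 = 471.75
  white-coated: 629 × 1/4 = 157.25
χ² = Σ (O − E)² / E
  black-coated: (476 − 471.75)² / 471.75 = 0.0383
  white-coated: (153 − 157.25)² / 157.25 = 0.1149
χ² = 0.0383 + 0.1149 = 0.1532 ≈ 0.153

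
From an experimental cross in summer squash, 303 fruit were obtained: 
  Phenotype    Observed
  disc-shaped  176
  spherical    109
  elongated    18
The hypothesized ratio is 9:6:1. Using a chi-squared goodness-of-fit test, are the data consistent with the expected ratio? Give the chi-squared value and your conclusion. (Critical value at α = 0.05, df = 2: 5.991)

0.416; consistent

Expected counts for N = 303 under a 9:6:1 ratio (total parts = 16):
  disc-shaped: 303 × 9/16 = 170.4375
  spherical: 303 × 6/16 = 113.625
  elongated: 303 × 1/16 = 18.9375
χ² = Σ (O − E)² / E
  disc-shaped: (176 − 170.4375)² / 170.4375 = 0.1815
  spherical: (109 − 113.625)² / 113.625 = 0.1883
  elongated: (18 − 18.9375)² / 18.9375 = 0.0464
χ² = 0.1815 + 0.1883 + 0.0464 = 0.4162 ≈ 0.416
Degrees of freedom = 3 − 1 = 2; critical value at α = 0.05 is 5.991.
Since 0.416 < 5.991, we fail to reject the null hypothesis — the data are consistent with the 9:6:1 ratio.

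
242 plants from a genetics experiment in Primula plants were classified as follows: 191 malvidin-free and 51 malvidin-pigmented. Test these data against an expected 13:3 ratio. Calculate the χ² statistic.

Total ratio parts = 16. Expected numbers out of 242:
  malvidin-free: 242 × 13/16 = 196.625
  malvidin-pigmented: 242 × 3/16 = 45.375
χ² = Σ (O − E)² / E
  malvidin-free: (191 − 196.625)² / 196.625 = 0.1609
  malvidin-pigmented: (51 − 45.375)² / 45.375 = 0.6973
χ² = 0.1609 + 0.6973 = 0.8582 ≈ 0.858

0.858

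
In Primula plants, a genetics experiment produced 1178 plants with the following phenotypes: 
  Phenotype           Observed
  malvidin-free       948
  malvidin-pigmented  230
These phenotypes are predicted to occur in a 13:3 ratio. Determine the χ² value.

The 13:3 ratio has 16 parts, so with N = 1178 the expected counts are:
  malvidin-free: 1178 × 13/16 = 957.125
  malvidin-pigmented: 1178 × 3/16 = 220.875
χ² = Σ (O − E)² / E
  malvidin-free: (948 − 957.125)² / 957.125 = 0.0870
  malvidin-pigmented: (230 − 220.875)² / 220.875 = 0.3770
χ² = 0.0870 + 0.3770 = 0.464

0.464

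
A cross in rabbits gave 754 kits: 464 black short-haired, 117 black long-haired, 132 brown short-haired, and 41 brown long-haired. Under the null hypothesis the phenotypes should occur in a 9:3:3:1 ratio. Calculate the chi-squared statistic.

9.369

Expected counts for N = 754 under a 9:3:3:1 ratio (total parts = 16):
  black short-haired: 754 × 9/16 = 424.125
  black long-haired: 754 × 3/16 = 141.375
  brown short-haired: 754 × 3/16 = 141.375
  brown long-haired: 754 × 1/16 = 47.125
χ² = Σ (O − E)² / E
  black short-haired: (464 − 424.125)² / 424.125 = 3.7489
  black long-haired: (117 − 141.375)² / 141.375 = 4.2026
  brown short-haired: (132 − 141.375)² / 141.375 = 0.6217
  brown long-haired: (41 − 47.125)² / 47.125 = 0.7961
χ² = 3.7489 + 4.2026 + 0.6217 + 0.7961 = 9.3693 ≈ 9.369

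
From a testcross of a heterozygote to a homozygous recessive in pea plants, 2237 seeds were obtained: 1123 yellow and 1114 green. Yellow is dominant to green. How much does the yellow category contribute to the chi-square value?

A testcross of a heterozygote (Aa × aa) gives a 1:1 phenotypic ratio.
The 1:1 ratio has 2 parts, so with N = 2237 the expected counts are:
  yellow: 2237 × 1/2 = 1118.5
  green: 2237 × 1/2 = 1118.5
Contribution of yellow: (1123 − 1118.5)² / 1118.5 = 0.0181

0.018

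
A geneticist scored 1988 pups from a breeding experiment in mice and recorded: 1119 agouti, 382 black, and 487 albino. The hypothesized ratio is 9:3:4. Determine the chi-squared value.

The 9:3:4 ratio has 16 parts, so with N = 1988 the expected counts are:
  agouti: 1988 × 9/16 = 1118.25
  black: 1988 × 3/16 = 372.75
  albino: 1988 × 4/16 = 497
χ² = Σ (O − E)² / E
  agouti: (1119 − 1118.25)² / 1118.25 = 0.0005
  black: (382 − 372.75)² / 372.75 = 0.2295
  albino: (487 − 497)² / 497 = 0.2012
χ² = 0.0005 + 0.2295 + 0.2012 = 0.4312 ≈ 0.431

0.431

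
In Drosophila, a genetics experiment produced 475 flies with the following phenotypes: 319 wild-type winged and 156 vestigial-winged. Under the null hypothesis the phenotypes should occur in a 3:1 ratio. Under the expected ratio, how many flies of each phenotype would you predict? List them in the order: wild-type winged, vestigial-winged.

The 3:1 ratio has 4 parts, so with N = 475 the expected counts are:
  wild-type winged: 475 × 3/4 = 356.25
  vestigial-winged: 475 × 1/4 = 118.75

356.25, 118.75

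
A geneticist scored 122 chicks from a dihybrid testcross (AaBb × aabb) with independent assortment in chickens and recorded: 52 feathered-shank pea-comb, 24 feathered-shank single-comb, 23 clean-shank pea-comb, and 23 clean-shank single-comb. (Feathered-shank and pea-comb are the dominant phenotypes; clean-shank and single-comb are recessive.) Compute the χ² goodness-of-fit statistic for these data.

20.230

A dihybrid testcross with independent assortment gives a 1:1:1:1 ratio.
The 1:1:1:1 ratio has 4 parts, so with N = 122 the expected counts are:
  feathered-shank pea-comb: 122 × 1/4 = 30.5
  feathered-shank single-comb: 122 × 1/4 = 30.5
  clean-shank pea-comb: 122 × 1/4 = 30.5
  clean-shank single-comb: 122 × 1/4 = 30.5
χ² = Σ (O − E)² / E
  feathered-shank pea-comb: (52 − 30.5)² / 30.5 = 15.1557
  feathered-shank single-comb: (24 − 30.5)² / 30.5 = 1.3852
  clean-shank pea-comb: (23 − 30.5)² / 30.5 = 1.8443
  clean-shank single-comb: (23 − 30.5)² / 30.5 = 1.8443
χ² = 15.1557 + 1.3852 + 1.8443 + 1.8443 = 20.2295 ≈ 20.230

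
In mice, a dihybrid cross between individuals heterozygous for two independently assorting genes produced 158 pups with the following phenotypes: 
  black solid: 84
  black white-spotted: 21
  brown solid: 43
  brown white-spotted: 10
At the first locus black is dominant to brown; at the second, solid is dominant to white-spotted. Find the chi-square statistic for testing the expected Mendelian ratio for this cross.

8.819

A dihybrid F₂ with independent assortment and complete dominance at both loci gives a 9:3:3:1 phenotypic ratio.
Under the 9:3:3:1 hypothesis (Σ ratio = 16, N = 158):
  black solid: 158 × 9/16 = 88.875
  black white-spotted: 158 × 3/16 = 29.625
  brown solid: 158 × 3/16 = 29.625
  brown white-spotted: 158 × 1/16 = 9.875
χ² = Σ (O − E)² / E
  black solid: (84 − 88.875)² / 88.875 = 0.2674
  black white-spotted: (21 − 29.625)² / 29.625 = 2.5111
  brown solid: (43 − 29.625)² / 29.625 = 6.0385
  brown white-spotted: (10 − 9.875)² / 9.875 = 0.0016
χ² = 0.2674 + 2.5111 + 6.0385 + 0.0016 = 8.8186 ≈ 8.819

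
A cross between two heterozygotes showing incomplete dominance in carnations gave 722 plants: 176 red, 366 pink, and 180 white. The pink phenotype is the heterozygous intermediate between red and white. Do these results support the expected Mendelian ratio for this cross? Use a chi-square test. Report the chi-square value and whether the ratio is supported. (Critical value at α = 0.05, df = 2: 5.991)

With incomplete dominance, a heterozygote × heterozygote cross gives a 1:2:1 phenotypic ratio.
Total ratio parts = 4. Expected numbers out of 722:
  red: 722 × 1/4 = 180.5
  pink: 722 × 2/4 = 361
  white: 722 × 1/4 = 180.5
χ² = Σ (O − E)² / E
  red: (176 − 180.5)² / 180.5 = 0.1122
  pink: (366 − 361)² / 361 = 0.0693
  white: (180 − 180.5)² / 180.5 = 0.0014
χ² = 0.1122 + 0.0693 + 0.0014 = 0.1829 ≈ 0.183
Degrees of freedom = 3 − 1 = 2; critical value at α = 0.05 is 5.991.
Since 0.183 < 5.991, we fail to reject the null hypothesis — the data are consistent with the 1:2:1 ratio.

0.183; consistent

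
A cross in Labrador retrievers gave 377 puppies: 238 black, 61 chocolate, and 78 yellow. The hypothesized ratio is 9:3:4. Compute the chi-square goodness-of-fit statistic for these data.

7.302

The 9:3:4 ratio has 16 parts, so with N = 377 the expected counts are:
  black: 377 × 9/16 = 212.0625
  chocolate: 377 × 3/16 = 70.6875
  yellow: 377 × 4/16 = 94.25
χ² = Σ (O − E)² / E
  black: (238 − 212.0625)² / 212.0625 = 3.1724
  chocolate: (61 − 70.6875)² / 70.6875 = 1.3276
  yellow: (78 − 94.25)² / 94.25 = 2.8017
χ² = 3.1724 + 1.3276 + 2.8017 = 7.3017 ≈ 7.302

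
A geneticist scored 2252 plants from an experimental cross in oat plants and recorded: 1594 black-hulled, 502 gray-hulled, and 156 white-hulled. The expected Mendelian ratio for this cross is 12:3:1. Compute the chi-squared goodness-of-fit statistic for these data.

22.058

The 12:3:1 ratio has 16 parts, so with N = 2252 the expected counts are:
  black-hulled: 2252 × 12/16 = 1689
  gray-hulled: 2252 × 3/16 = 422.25
  white-hulled: 2252 × 1/16 = 140.75
χ² = Σ (O − E)² / E
  black-hulled: (1594 − 1689)² / 1689 = 5.3434
  gray-hulled: (502 − 422.25)² / 422.25 = 15.0623
  white-hulled: (156 − 140.75)² / 140.75 = 1.6523
χ² = 5.3434 + 15.0623 + 1.6523 = 22.058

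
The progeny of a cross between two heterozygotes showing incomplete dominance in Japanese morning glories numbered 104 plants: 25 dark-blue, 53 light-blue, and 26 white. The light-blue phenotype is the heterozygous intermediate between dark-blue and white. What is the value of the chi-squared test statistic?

With incomplete dominance, a heterozygote × heterozygote cross gives a 1:2:1 phenotypic ratio.
The 1:2:1 ratio has 4 parts, so with N = 104 the expected counts are:
  dark-blue: 104 × 1/4 = 26
  light-blue: 104 × 2/4 = 52
  white: 104 × 1/4 = 26
χ² = Σ (O − E)² / E
  dark-blue: (25 − 26)² / 26 = 0.0385
  light-blue: (53 − 52)² / 52 = 0.0192
  white: (26 − 26)² / 26 = 0.0000
χ² = 0.0385 + 0.0192 + 0.0000 = 0.0577 ≈ 0.058

0.058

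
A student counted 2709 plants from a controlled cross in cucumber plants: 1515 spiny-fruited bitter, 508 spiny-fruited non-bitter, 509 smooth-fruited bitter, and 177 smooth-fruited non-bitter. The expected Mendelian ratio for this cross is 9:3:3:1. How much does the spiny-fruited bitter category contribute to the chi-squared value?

Total ratio parts = 16. Expected numbers out of 2709:
  spiny-fruited bitter: 2709 × 9/16 = 1523.8125
  spiny-fruited non-bitter: 2709 × 3/16 = 507.9375
  smooth-fruited bitter: 2709 × 3/16 = 507.9375
  smooth-fruited non-bitter: 2709 × 1/16 = 169.3125
Contribution of spiny-fruited bitter: (1515 − 1523.8125)² / 1523.8125 = 0.0510

0.051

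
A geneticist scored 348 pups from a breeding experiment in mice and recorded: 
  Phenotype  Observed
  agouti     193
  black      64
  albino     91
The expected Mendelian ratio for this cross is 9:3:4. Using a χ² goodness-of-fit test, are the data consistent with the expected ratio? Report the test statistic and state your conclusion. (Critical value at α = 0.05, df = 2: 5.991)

Under the 9:3:4 hypothesis (Σ ratio = 16, N = 348):
  agouti: 348 × 9/16 = 195.75
  black: 348 × 3/16 = 65.25
  albino: 348 × 4/16 = 87
χ² = Σ (O − E)² / E
  agouti: (193 − 195.75)² / 195.75 = 0.0386
  black: (64 − 65.25)² / 65.25 = 0.0239
  albino: (91 − 87)² / 87 = 0.1839
χ² = 0.0386 + 0.0239 + 0.1839 = 0.2464 ≈ 0.246
Degrees of freedom = 3 − 1 = 2; critical value at α = 0.05 is 5.991.
Since 0.246 < 5.991, we fail to reject the null hypothesis — the data are consistent with the 9:3:4 ratio.

0.246; consistent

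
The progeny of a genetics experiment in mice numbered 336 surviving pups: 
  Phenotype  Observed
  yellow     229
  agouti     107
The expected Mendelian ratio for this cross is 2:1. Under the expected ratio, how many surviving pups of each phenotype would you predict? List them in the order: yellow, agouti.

224, 112

Expected counts for N = 336 under a 2:1 ratio (total parts = 3):
  yellow: 336 × 2/3 = 224
  agouti: 336 × 1/3 = 112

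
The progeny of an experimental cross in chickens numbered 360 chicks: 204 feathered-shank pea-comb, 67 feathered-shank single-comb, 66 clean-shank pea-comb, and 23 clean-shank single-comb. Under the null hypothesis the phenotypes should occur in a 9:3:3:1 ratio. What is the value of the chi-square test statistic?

0.059

Under the 9:3:3:1 hypothesis (Σ ratio = 16, N = 360):
  feathered-shank pea-comb: 360 × 9/16 = 202.5
  feathered-shank single-comb: 360 × 3/16 = 67.5
  clean-shank pea-comb: 360 × 3/16 = 67.5
  clean-shank single-comb: 360 × 1/16 = 22.5
χ² = Σ (O − E)² / E
  feathered-shank pea-comb: (204 − 202.5)² / 202.5 = 0.0111
  feathered-shank single-comb: (67 − 67.5)² / 67.5 = 0.0037
  clean-shank pea-comb: (66 − 67.5)² / 67.5 = 0.0333
  clean-shank single-comb: (23 − 22.5)² / 22.5 = 0.0111
χ² = 0.0111 + 0.0037 + 0.0333 + 0.0111 = 0.0592 ≈ 0.059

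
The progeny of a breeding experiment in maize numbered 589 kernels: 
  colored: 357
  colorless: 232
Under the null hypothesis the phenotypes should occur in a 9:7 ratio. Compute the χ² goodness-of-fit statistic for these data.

4.552

Expected counts for N = 589 under a 9:7 ratio (total parts = 16):
  colored: 589 × 9/16 = 331.3125
  colorless: 589 × 7/16 = 257.6875
χ² = Σ (O − E)² / E
  colored: (357 − 331.3125)² / 331.3125 = 1.9916
  colorless: (232 − 257.6875)² / 257.6875 = 2.5607
χ² = 1.9916 + 2.5607 = 4.5523 ≈ 4.552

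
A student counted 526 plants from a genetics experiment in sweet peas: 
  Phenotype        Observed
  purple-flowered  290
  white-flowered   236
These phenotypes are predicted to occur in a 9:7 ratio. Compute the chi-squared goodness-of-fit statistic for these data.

Expected counts for N = 526 under a 9:7 ratio (total parts = 16):
  purple-flowered: 526 × 9/16 = 295.875
  white-flowered: 526 × 7/16 = 230.125
χ² = Σ (O − E)² / E
  purple-flowered: (290 − 295.875)² / 295.875 = 0.1167
  white-flowered: (236 − 230.125)² / 230.125 = 0.1500
χ² = 0.1167 + 0.1500 = 0.2667 ≈ 0.267

0.267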